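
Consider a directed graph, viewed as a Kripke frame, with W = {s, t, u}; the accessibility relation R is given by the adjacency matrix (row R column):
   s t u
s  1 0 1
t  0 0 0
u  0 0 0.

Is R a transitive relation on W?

Transitive: yes — every two-step R-path is closed by a direct edge.

Yes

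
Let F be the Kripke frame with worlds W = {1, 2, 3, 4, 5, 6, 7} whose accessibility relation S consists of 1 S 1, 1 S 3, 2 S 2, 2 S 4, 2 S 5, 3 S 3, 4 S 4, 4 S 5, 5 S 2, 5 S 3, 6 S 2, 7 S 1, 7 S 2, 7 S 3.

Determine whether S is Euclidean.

No

Euclidean: no — 2 S 5 and 2 S 4, but not 5 S 4.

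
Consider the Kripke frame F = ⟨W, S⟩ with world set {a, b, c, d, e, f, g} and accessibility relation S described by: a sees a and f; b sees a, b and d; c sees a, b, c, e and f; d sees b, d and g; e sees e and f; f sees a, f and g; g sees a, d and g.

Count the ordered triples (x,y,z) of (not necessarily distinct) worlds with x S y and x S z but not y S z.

23

Enumerating: (b,a,b), (b,a,d), (b,d,a), (c,a,b), (c,a,c), (c,a,e), (c,b,c), (c,b,e), (c,b,f), (c,e,a), (c,e,b), (c,e,c), … and 11 more.
Total: 23.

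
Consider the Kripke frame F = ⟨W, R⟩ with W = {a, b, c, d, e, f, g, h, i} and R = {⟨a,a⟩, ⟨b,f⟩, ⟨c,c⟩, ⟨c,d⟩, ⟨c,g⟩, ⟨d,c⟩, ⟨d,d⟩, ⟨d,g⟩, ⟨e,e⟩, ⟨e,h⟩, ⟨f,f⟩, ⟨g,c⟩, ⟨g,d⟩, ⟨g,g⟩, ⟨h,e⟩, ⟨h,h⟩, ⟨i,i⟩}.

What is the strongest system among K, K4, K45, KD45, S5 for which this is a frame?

KD45

Transitive (axiom 4): yes — every two-step R-path is closed by a direct edge.
Euclidean (axiom 5): yes — any two successors of a common world are R-related.
Serial (axiom D): yes — every world has a successor (e.g. a R a).
Reflexive (axiom T): no — b is not related to itself.
So F validates K, K4, K45, KD45; S5 would additionally require R to be reflexive. The strongest is KD45.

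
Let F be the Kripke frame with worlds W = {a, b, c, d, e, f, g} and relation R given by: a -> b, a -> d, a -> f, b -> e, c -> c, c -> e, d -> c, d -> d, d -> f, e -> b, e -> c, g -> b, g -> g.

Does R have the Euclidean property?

No

Euclidean: no — a R b and a R d, but not b R d.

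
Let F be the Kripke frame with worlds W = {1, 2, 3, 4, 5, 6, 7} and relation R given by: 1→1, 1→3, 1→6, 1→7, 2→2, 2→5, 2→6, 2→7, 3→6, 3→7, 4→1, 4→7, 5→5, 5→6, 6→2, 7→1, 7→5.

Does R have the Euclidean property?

Euclidean: no — 1 R 6 and 1 R 3, but not 6 R 3.

No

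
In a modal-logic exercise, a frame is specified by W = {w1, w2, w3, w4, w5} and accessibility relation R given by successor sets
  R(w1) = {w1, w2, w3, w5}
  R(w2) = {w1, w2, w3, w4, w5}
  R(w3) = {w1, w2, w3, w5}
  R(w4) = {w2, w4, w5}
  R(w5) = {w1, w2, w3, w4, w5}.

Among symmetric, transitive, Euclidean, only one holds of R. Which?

symmetric

Symmetric: yes — every pair in R has its reverse in R.
Transitive: no — w1 R w2 and w2 R w4, but not w1 R w4.
Euclidean: no — w2 R w1 and w2 R w4, but not w1 R w4.
Only symmetric holds.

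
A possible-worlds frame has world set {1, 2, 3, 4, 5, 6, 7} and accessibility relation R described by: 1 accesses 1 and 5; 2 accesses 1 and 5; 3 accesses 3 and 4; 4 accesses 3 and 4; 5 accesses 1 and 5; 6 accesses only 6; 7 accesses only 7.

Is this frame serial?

Yes

Serial: yes — every world has a successor (e.g. 1 R 1).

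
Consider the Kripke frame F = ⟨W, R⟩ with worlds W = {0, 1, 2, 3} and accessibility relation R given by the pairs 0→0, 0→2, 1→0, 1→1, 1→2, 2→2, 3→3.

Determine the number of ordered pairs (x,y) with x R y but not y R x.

Enumerating: (0,2), (1,0), (1,2).

3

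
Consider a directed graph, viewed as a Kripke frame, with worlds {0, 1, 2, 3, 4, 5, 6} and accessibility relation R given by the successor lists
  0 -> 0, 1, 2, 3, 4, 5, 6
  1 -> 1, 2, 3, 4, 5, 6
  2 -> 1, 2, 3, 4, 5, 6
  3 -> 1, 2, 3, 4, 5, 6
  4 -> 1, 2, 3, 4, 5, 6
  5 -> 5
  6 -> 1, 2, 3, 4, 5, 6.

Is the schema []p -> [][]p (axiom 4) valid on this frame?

By correspondence theory, 4 is valid on a frame iff R is transitive.
Transitive: yes — every two-step R-path is closed by a direct edge.

Yes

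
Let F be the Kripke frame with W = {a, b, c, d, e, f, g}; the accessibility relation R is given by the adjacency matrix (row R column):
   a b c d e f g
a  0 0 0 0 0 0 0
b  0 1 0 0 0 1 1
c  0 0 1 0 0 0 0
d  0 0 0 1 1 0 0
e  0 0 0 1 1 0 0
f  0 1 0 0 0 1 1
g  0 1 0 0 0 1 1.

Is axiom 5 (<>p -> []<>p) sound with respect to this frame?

Yes

The schema 5 characterises exactly the Euclidean frames.
Euclidean: yes — any two successors of a common world are R-related.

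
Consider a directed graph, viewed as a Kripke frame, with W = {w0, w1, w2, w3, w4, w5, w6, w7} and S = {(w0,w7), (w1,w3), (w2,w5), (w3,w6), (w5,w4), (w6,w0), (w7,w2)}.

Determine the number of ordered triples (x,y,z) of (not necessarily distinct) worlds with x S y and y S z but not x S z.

6

Enumerating: (w0,w7,w2), (w1,w3,w6), (w2,w5,w4), (w3,w6,w0), (w6,w0,w7), (w7,w2,w5).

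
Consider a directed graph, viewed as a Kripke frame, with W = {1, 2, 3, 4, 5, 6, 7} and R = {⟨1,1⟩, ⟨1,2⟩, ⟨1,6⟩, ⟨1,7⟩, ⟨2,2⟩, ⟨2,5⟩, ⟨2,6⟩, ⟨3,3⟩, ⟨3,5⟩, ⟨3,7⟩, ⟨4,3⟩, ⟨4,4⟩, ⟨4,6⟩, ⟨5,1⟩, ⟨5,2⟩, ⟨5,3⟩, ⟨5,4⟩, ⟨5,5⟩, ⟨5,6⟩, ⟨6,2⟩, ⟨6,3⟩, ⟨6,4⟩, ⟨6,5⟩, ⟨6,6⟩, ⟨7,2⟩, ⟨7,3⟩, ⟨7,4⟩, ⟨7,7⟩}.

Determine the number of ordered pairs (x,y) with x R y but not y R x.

Enumerating: (1,2), (1,6), (1,7), (4,3), (5,1), (5,4), (6,3), (7,2), (7,4).

9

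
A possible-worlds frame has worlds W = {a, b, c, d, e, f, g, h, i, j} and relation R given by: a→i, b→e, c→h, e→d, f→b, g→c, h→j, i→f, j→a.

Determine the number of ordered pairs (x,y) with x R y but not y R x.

9

Enumerating: (a,i), (b,e), (c,h), (e,d), (f,b), (g,c), (h,j), (i,f), (j,a).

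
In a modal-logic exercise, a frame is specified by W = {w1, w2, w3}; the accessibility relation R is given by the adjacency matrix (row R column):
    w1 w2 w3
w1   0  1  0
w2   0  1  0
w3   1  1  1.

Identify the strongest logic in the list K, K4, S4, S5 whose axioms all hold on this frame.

Transitive (axiom 4): yes — every two-step R-path is closed by a direct edge.
Reflexive (axiom T): no — w1 is not related to itself.
Euclidean (axiom 5): no — w3 R w2 and w3 R w1, but not w2 R w1.
So F validates K, K4; S4 would additionally require R to be reflexive. The strongest is K4.

K4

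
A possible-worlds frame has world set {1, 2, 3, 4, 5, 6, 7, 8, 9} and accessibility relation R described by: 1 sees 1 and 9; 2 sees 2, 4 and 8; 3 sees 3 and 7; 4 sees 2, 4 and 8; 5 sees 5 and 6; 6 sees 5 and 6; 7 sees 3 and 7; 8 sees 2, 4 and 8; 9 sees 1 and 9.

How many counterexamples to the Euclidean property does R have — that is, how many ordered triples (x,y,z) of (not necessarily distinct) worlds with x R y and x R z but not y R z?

0

R is Euclidean; there are no such tuples.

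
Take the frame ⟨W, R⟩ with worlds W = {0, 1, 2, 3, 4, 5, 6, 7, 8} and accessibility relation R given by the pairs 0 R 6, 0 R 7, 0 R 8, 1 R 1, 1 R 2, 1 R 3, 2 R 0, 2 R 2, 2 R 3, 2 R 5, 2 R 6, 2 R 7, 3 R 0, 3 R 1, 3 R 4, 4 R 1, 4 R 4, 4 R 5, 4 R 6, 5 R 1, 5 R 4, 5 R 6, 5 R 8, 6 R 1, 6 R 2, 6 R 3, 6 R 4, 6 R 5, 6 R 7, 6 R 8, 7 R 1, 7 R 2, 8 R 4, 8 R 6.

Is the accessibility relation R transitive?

Transitive: no — 0 R 6 and 6 R 1, but not 0 R 1.

No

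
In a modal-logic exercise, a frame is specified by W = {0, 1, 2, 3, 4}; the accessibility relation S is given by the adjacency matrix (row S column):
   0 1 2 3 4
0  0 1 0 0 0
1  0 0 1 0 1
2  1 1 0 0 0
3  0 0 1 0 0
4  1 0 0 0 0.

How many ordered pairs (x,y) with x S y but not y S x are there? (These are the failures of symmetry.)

Enumerating: (0,1), (1,4), (2,0), (3,2), (4,0).

5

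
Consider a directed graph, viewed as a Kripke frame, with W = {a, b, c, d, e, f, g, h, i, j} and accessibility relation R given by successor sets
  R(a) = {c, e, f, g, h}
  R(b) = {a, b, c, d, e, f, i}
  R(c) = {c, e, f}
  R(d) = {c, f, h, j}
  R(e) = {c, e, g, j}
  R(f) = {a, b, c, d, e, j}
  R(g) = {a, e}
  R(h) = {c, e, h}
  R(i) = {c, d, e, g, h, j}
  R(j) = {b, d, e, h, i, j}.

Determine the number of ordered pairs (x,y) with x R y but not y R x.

21

Enumerating: (a,c), (a,e), (a,h), (b,a), (b,c), (b,d), (b,e), (b,i), (d,c), (d,h), (f,e), (f,j), … and 9 more.
Total: 21.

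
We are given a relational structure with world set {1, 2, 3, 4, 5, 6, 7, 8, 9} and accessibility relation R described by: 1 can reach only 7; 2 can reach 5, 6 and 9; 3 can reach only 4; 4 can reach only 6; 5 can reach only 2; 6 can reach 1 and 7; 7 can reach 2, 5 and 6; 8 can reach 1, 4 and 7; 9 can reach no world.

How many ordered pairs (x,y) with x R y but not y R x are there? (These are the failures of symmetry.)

11

Enumerating: (1,7), (2,6), (2,9), (3,4), (4,6), (6,1), (7,2), (7,5), (8,1), (8,4), (8,7).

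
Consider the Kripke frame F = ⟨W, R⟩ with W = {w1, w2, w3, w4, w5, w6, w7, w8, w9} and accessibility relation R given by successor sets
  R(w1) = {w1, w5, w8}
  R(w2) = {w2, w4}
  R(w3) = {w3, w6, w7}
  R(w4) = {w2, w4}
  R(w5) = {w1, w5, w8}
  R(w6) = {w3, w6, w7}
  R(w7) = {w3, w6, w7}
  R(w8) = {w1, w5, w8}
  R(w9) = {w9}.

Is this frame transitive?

Transitive: yes — every two-step R-path is closed by a direct edge.

Yes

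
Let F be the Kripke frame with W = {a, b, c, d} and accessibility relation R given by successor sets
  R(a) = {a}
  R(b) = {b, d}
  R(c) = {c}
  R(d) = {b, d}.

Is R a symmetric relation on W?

Yes

Symmetric: yes — every pair in R has its reverse in R.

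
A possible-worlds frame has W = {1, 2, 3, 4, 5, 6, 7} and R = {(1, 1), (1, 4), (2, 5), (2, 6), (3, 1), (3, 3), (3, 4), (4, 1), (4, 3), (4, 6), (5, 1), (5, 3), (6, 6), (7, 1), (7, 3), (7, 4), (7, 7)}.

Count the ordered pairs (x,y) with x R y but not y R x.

Enumerating: (2,5), (2,6), (3,1), (4,6), (5,1), (5,3), (7,1), (7,3), (7,4).

9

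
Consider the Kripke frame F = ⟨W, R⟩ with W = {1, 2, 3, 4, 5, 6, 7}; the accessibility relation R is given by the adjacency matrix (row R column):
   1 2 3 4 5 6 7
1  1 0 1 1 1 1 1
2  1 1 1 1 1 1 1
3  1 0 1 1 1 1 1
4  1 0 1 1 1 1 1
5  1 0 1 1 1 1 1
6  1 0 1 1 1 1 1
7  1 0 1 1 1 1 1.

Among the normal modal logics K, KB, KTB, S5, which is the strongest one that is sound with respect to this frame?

Symmetric (axiom B): no — 2 R 1 but not 1 R 2.
Reflexive (axiom T): yes — every world is R-related to itself.
Euclidean (axiom 5): no — 2 R 1 and 2 R 2, but not 1 R 2.
So F validates K; KB would additionally require R to be symmetric. The strongest is K.

K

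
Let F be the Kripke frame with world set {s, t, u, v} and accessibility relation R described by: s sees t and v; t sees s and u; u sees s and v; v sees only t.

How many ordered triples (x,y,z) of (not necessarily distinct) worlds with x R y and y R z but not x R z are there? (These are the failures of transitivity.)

9

Enumerating: (s,t,s), (s,t,u), (t,s,t), (t,s,v), (t,u,v), (u,s,t), (u,v,t), (v,t,s), (v,t,u).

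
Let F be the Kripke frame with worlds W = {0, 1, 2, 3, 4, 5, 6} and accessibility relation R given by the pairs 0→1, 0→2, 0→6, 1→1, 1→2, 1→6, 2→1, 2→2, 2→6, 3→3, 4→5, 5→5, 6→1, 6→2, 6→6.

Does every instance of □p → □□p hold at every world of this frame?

The schema 4 characterises exactly the transitive frames.
Transitive: yes — every two-step R-path is closed by a direct edge.

Yes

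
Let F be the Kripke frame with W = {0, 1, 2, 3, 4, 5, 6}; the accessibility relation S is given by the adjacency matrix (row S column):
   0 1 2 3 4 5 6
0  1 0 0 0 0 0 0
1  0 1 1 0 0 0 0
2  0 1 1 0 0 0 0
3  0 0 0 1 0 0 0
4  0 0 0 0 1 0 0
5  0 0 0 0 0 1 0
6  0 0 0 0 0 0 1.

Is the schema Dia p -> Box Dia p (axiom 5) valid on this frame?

By correspondence theory, 5 is valid on a frame iff S is Euclidean.
Euclidean: yes — any two successors of a common world are S-related.

Yes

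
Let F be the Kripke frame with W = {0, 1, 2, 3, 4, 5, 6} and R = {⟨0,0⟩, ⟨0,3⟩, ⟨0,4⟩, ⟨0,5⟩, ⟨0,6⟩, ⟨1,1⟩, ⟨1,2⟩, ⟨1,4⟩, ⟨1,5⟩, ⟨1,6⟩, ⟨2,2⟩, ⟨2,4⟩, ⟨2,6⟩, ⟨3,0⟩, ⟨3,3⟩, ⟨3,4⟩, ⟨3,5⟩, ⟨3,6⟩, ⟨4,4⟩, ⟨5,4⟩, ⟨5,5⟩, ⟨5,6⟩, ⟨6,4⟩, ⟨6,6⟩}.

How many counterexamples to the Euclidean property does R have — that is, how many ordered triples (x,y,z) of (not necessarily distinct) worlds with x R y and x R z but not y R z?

36

Enumerating: (0,4,0), (0,4,3), (0,4,5), (0,4,6), (0,5,0), (0,5,3), (0,6,0), (0,6,3), (0,6,5), (1,2,1), (1,2,5), (1,4,1), … and 24 more.
Total: 36.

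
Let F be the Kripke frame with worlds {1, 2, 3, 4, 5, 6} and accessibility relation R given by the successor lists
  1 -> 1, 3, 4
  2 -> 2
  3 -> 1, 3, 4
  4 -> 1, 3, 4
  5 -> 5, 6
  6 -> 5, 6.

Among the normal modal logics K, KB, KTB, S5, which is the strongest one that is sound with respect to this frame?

Symmetric (axiom B): yes — every pair in R has its reverse in R.
Reflexive (axiom T): yes — every world is R-related to itself.
Euclidean (axiom 5): yes — any two successors of a common world are R-related.
So F validates K, KB, KTB, S5. The strongest is S5.

S5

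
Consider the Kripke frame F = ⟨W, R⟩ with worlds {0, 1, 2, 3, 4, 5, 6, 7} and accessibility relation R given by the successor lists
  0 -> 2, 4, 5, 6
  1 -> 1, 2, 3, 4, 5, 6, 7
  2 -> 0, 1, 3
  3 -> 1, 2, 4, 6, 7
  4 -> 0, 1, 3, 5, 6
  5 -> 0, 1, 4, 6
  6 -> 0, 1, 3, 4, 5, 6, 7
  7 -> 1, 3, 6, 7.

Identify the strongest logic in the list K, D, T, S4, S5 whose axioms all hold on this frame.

Serial (axiom D): yes — every world has a successor (e.g. 0 R 2).
Reflexive (axiom T): no — 0 is not related to itself.
Transitive (axiom 4): no — 0 R 2 and 2 R 1, but not 0 R 1.
Euclidean (axiom 5): no — 0 R 2 and 0 R 4, but not 2 R 4.
So F validates K, D; T would additionally require R to be reflexive. The strongest is D.

D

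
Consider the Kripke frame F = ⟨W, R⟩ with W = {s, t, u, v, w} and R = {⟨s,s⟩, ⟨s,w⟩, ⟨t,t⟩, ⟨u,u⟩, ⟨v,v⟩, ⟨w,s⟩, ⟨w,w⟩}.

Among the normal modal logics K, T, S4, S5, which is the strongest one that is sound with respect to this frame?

Reflexive (axiom T): yes — every world is R-related to itself.
Transitive (axiom 4): yes — every two-step R-path is closed by a direct edge.
Euclidean (axiom 5): yes — any two successors of a common world are R-related.
So F validates K, T, S4, S5. The strongest is S5.

S5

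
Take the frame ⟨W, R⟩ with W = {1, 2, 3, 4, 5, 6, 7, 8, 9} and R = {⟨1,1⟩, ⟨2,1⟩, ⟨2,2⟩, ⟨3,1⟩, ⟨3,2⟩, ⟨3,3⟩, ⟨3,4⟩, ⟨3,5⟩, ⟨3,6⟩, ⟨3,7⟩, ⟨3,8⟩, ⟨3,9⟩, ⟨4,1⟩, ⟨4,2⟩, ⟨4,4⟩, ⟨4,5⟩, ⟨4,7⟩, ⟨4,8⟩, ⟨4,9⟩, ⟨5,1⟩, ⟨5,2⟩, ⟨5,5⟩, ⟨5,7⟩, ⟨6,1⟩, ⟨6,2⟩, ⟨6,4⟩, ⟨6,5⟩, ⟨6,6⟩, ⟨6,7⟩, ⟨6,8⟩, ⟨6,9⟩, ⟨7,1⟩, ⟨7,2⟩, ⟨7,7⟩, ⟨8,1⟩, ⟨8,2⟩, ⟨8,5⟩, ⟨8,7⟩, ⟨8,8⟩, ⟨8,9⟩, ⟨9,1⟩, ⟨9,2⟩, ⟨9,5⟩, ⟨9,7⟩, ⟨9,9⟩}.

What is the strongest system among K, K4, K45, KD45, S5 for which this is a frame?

Transitive (axiom 4): yes — every two-step R-path is closed by a direct edge.
Euclidean (axiom 5): no — 3 R 1 and 3 R 2, but not 1 R 2.
Serial (axiom D): yes — every world has a successor (e.g. 1 R 1).
Reflexive (axiom T): yes — every world is R-related to itself.
So F validates K, K4; K45 would additionally require R to be Euclidean. The strongest is K4.

K4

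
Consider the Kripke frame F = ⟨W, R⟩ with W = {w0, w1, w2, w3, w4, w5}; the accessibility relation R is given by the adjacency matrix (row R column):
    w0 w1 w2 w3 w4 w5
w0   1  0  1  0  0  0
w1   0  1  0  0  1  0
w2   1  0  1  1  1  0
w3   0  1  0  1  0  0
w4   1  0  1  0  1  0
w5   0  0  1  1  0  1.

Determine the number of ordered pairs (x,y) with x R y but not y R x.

6

Enumerating: (w1,w4), (w2,w3), (w3,w1), (w4,w0), (w5,w2), (w5,w3).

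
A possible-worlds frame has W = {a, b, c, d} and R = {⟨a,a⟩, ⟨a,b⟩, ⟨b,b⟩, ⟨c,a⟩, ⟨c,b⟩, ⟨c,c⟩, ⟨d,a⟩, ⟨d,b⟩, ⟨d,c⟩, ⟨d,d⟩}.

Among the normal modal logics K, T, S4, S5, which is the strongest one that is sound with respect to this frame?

S4

Reflexive (axiom T): yes — every world is R-related to itself.
Transitive (axiom 4): yes — every two-step R-path is closed by a direct edge.
Euclidean (axiom 5): no — c R b and c R a, but not b R a.
So F validates K, T, S4; S5 would additionally require R to be Euclidean. The strongest is S4.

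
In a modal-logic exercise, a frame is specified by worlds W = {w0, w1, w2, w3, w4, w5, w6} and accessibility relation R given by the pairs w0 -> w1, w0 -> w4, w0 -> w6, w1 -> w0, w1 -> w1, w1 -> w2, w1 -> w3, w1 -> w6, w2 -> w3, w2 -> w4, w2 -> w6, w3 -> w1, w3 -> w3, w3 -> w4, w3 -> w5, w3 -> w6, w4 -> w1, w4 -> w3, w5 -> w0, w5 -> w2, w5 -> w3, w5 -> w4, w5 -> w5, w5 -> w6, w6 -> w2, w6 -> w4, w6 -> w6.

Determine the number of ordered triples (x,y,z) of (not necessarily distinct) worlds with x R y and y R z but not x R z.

Enumerating: (w0,w1,w0), (w0,w1,w2), (w0,w1,w3), (w0,w4,w3), (w0,w6,w2), (w1,w0,w4), (w1,w2,w4), (w1,w3,w4), (w1,w3,w5), (w1,w6,w4), (w2,w3,w1), (w2,w3,w5), … and 19 more.
Total: 31.

31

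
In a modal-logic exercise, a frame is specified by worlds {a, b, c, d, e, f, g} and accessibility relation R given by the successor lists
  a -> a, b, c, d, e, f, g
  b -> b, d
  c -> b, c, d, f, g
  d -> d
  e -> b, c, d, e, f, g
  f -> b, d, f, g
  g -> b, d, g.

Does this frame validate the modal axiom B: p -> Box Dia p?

By correspondence theory, B is valid on a frame iff R is symmetric.
Symmetric: no — a R b but not b R a.

No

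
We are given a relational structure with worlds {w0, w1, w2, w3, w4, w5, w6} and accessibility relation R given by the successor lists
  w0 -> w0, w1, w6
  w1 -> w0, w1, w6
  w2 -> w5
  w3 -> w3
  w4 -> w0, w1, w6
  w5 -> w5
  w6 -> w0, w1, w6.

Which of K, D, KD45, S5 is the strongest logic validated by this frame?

KD45

Serial (axiom D): yes — every world has a successor (e.g. w0 R w0).
Euclidean (axiom 5): yes — any two successors of a common world are R-related.
Transitive (axiom 4): yes — every two-step R-path is closed by a direct edge.
Reflexive (axiom T): no — w2 is not related to itself.
So F validates K, D, KD45; S5 would additionally require R to be reflexive. The strongest is KD45.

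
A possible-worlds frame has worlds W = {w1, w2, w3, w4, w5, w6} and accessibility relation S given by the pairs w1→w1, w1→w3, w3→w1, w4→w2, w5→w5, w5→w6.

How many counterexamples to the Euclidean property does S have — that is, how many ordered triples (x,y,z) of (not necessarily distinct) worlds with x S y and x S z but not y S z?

4

Enumerating: (w1,w3,w3), (w4,w2,w2), (w5,w6,w5), (w5,w6,w6).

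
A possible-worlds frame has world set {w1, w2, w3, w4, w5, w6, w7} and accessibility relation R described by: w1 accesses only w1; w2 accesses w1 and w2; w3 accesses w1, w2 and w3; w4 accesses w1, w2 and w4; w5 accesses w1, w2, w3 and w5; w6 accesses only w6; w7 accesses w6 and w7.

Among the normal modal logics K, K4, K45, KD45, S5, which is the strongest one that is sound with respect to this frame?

Transitive (axiom 4): yes — every two-step R-path is closed by a direct edge.
Euclidean (axiom 5): no — w3 R w1 and w3 R w2, but not w1 R w2.
Serial (axiom D): yes — every world has a successor (e.g. w1 R w1).
Reflexive (axiom T): yes — every world is R-related to itself.
So F validates K, K4; K45 would additionally require R to be Euclidean. The strongest is K4.

K4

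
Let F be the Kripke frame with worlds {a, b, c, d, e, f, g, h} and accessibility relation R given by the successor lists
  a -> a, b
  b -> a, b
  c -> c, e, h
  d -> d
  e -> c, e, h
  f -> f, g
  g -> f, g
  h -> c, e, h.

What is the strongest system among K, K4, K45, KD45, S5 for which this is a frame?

S5

Transitive (axiom 4): yes — every two-step R-path is closed by a direct edge.
Euclidean (axiom 5): yes — any two successors of a common world are R-related.
Serial (axiom D): yes — every world has a successor (e.g. a R a).
Reflexive (axiom T): yes — every world is R-related to itself.
So F validates K, K4, K45, KD45, S5. The strongest is S5.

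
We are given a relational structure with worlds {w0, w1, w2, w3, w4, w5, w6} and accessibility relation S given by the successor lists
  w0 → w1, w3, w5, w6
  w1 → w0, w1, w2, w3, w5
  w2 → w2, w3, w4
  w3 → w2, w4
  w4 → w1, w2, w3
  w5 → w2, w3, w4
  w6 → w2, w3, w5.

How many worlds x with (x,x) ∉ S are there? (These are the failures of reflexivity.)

Enumerating: w0, w3, w4, w5, w6.

5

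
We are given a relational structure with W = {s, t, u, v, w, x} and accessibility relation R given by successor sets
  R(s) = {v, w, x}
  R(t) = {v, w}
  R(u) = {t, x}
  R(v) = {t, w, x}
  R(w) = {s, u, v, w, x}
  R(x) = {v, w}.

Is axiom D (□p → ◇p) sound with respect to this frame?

Axiom D corresponds to the accessibility relation being serial.
Serial: yes — every world has a successor (e.g. s R v).

Yes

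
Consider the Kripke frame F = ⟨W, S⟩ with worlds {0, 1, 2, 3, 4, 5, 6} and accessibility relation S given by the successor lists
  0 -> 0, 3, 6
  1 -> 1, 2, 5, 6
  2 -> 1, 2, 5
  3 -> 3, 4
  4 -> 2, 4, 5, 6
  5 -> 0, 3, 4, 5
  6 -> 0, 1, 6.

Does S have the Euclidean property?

No

Euclidean: no — 0 S 3 and 0 S 6, but not 3 S 6.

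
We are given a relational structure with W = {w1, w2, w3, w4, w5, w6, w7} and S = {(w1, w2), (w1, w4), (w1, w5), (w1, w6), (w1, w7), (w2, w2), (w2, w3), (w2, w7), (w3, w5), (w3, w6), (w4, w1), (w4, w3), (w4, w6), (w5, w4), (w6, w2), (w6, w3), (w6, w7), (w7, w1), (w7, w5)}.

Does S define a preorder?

Reflexive: no — w1 is not related to itself.
Transitive: no — w1 S w2 and w2 S w3, but not w1 S w3.
So S is not a preorder.

No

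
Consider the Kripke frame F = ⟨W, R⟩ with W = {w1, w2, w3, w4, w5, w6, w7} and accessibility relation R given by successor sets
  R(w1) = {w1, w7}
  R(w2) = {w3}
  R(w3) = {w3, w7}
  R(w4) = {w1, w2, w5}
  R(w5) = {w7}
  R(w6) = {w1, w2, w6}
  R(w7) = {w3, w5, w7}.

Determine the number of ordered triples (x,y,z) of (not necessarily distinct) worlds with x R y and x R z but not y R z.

Enumerating: (w1,w7,w1), (w4,w1,w2), (w4,w1,w5), (w4,w2,w1), (w4,w2,w2), (w4,w2,w5), (w4,w5,w1), (w4,w5,w2), (w4,w5,w5), (w6,w1,w2), (w6,w1,w6), (w6,w2,w1), (w6,w2,w2), (w6,w2,w6), (w7,w3,w5), (w7,w5,w3), (w7,w5,w5).

17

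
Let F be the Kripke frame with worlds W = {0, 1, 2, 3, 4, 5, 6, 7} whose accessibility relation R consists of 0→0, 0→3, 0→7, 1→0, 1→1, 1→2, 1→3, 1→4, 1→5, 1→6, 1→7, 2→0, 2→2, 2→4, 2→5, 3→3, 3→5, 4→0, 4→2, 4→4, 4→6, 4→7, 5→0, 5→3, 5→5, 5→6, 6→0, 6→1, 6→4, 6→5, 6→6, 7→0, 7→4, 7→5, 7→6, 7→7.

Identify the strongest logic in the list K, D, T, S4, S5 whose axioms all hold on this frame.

T

Serial (axiom D): yes — every world has a successor (e.g. 0 R 0).
Reflexive (axiom T): yes — every world is R-related to itself.
Transitive (axiom 4): no — 0 R 3 and 3 R 5, but not 0 R 5.
Euclidean (axiom 5): no — 0 R 3 and 0 R 7, but not 3 R 7.
So F validates K, D, T; S4 would additionally require R to be transitive. The strongest is T.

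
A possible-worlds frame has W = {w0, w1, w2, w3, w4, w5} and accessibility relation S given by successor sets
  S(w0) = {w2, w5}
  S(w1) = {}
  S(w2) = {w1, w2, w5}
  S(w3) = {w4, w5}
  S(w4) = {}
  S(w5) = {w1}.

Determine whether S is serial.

No

Serial: no — w1 has no S-successor.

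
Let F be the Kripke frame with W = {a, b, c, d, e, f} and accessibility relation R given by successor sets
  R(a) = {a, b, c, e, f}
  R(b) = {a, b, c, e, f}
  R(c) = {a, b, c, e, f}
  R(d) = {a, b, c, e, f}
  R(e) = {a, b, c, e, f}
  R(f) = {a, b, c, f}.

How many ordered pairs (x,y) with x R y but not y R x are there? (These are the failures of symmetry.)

6

Enumerating: (d,a), (d,b), (d,c), (d,e), (d,f), (e,f).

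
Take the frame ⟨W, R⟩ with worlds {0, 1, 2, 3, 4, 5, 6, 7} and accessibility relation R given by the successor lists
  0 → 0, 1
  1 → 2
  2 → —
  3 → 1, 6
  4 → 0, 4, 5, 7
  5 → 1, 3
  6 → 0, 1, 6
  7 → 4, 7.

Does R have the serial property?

No

Serial: no — 2 has no R-successor.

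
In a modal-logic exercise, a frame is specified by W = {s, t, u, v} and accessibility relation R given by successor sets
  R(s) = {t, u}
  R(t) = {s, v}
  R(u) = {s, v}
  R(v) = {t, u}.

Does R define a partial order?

Reflexive: no — s is not related to itself.
Transitive: no — s R t and t R v, but not s R v.
Antisymmetric: no — s R t and t R s with s ≠ t.
So R is not a partial order.

No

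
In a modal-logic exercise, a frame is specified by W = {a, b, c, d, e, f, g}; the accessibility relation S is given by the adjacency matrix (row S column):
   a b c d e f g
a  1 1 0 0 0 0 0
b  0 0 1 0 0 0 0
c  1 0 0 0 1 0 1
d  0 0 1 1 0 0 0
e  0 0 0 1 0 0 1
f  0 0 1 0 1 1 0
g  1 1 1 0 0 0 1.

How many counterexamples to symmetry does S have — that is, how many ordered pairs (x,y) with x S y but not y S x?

11

Enumerating: (a,b), (b,c), (c,a), (c,e), (d,c), (e,d), (e,g), (f,c), (f,e), (g,a), (g,b).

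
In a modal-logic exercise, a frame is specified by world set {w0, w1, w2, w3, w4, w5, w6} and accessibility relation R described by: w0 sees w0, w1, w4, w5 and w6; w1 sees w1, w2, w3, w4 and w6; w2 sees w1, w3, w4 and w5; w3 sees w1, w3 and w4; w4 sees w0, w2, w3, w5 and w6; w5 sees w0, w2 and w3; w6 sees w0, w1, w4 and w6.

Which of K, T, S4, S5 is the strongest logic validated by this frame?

Reflexive (axiom T): no — w2 is not related to itself.
Transitive (axiom 4): no — w0 R w1 and w1 R w2, but not w0 R w2.
Euclidean (axiom 5): no — w0 R w1 and w0 R w5, but not w1 R w5.
So F validates K; T would additionally require R to be reflexive. The strongest is K.

K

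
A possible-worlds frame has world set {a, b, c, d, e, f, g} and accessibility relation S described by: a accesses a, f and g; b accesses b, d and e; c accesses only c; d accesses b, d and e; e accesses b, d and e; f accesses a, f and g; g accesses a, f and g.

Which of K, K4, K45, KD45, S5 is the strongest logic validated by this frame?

S5

Transitive (axiom 4): yes — every two-step S-path is closed by a direct edge.
Euclidean (axiom 5): yes — any two successors of a common world are S-related.
Serial (axiom D): yes — every world has a successor (e.g. a S a).
Reflexive (axiom T): yes — every world is S-related to itself.
So F validates K, K4, K45, KD45, S5. The strongest is S5.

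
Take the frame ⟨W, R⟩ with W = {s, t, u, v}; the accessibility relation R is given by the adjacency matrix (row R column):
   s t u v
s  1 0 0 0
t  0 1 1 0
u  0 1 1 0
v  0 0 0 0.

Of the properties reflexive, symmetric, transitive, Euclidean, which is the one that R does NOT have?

Reflexive: no — v is not related to itself.
Symmetric: yes — every pair in R has its reverse in R.
Transitive: yes — every two-step R-path is closed by a direct edge.
Euclidean: yes — any two successors of a common world are R-related.
Only reflexive fails.

reflexive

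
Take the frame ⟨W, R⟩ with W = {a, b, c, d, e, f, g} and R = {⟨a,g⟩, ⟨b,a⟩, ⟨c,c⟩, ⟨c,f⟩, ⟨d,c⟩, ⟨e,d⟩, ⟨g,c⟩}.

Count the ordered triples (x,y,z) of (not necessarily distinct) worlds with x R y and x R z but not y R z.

Enumerating: (a,g,g), (b,a,a), (c,f,c), (c,f,f), (e,d,d).

5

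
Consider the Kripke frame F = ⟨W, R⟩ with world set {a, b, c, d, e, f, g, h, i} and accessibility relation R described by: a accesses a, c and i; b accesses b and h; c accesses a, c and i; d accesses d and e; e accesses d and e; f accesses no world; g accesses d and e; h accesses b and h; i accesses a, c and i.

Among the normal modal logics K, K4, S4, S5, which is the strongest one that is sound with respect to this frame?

Transitive (axiom 4): yes — every two-step R-path is closed by a direct edge.
Reflexive (axiom T): no — f is not related to itself.
Euclidean (axiom 5): yes — any two successors of a common world are R-related.
So F validates K, K4; S4 would additionally require R to be reflexive. The strongest is K4.

K4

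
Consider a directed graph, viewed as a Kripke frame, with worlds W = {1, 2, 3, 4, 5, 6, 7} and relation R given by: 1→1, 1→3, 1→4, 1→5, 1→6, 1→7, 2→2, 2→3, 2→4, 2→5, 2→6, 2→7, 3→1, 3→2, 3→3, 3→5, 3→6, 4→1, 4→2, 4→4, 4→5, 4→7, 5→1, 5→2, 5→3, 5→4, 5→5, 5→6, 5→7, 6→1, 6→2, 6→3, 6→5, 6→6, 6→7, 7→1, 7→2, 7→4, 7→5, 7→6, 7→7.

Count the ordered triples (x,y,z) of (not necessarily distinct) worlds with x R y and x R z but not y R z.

32

Enumerating: (1,3,4), (1,3,7), (1,4,3), (1,4,6), (1,6,4), (1,7,3), (2,3,4), (2,3,7), (2,4,3), (2,4,6), (2,6,4), (2,7,3), … and 20 more.
Total: 32.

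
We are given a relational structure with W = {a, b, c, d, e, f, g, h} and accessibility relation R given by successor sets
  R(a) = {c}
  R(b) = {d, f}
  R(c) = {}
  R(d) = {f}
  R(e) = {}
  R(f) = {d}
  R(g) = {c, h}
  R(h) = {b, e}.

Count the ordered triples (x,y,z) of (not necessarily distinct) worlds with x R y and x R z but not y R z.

Enumerating: (a,c,c), (b,d,d), (b,f,f), (d,f,f), (f,d,d), (g,c,c), (g,c,h), (g,h,c), (g,h,h), (h,b,b), (h,b,e), (h,e,b), (h,e,e).

13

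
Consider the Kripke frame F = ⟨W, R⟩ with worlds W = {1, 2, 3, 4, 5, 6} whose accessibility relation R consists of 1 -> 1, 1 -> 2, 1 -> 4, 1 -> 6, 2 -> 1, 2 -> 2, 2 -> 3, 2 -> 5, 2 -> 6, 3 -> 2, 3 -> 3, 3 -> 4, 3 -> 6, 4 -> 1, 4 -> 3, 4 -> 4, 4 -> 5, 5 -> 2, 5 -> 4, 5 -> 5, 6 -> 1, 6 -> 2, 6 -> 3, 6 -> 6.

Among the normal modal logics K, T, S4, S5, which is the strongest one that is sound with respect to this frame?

Reflexive (axiom T): yes — every world is R-related to itself.
Transitive (axiom 4): no — 1 R 2 and 2 R 3, but not 1 R 3.
Euclidean (axiom 5): no — 1 R 2 and 1 R 4, but not 2 R 4.
So F validates K, T; S4 would additionally require R to be transitive. The strongest is T.

T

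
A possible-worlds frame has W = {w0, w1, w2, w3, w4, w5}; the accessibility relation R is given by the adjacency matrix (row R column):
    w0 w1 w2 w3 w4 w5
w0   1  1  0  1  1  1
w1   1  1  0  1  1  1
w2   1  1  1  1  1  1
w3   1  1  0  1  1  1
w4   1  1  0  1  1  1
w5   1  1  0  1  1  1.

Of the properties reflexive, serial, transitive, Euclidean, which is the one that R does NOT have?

Euclidean

Reflexive: yes — every world is R-related to itself.
Serial: yes — every world has a successor (e.g. w0 R w0).
Transitive: yes — every two-step R-path is closed by a direct edge.
Euclidean: no — w2 R w0 and w2 R w2, but not w0 R w2.
Only Euclidean fails.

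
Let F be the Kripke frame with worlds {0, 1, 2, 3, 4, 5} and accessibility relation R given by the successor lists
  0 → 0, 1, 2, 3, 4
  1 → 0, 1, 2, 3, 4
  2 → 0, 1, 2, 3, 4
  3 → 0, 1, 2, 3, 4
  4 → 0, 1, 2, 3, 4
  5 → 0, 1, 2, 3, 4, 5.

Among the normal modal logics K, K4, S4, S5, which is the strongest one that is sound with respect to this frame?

S4

Transitive (axiom 4): yes — every two-step R-path is closed by a direct edge.
Reflexive (axiom T): yes — every world is R-related to itself.
Euclidean (axiom 5): no — 5 R 0 and 5 R 5, but not 0 R 5.
So F validates K, K4, S4; S5 would additionally require R to be Euclidean. The strongest is S4.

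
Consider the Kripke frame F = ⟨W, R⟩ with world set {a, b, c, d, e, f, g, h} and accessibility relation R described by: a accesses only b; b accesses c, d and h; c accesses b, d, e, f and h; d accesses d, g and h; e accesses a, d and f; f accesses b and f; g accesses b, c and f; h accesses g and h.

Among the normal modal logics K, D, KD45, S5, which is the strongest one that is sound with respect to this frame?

D

Serial (axiom D): yes — every world has a successor (e.g. a R b).
Euclidean (axiom 5): no — b R d and b R c, but not d R c.
Transitive (axiom 4): no — a R b and b R c, but not a R c.
Reflexive (axiom T): no — a is not related to itself.
So F validates K, D; KD45 would additionally require R to be Euclidean and transitive. The strongest is D.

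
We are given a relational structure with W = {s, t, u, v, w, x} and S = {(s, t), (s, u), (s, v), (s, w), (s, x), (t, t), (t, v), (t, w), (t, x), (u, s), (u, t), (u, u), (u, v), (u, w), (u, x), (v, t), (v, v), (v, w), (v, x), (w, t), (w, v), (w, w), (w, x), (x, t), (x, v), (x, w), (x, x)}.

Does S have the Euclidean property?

No

Euclidean: no — s S t and s S u, but not t S u.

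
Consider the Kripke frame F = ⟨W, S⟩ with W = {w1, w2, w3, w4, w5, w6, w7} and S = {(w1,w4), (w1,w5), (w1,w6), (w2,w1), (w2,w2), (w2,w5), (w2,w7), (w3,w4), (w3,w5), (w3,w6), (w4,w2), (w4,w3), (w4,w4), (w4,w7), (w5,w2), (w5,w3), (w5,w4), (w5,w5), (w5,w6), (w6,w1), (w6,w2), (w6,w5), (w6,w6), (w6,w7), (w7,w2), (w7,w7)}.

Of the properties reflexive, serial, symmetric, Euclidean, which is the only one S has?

Reflexive: no — w1 is not related to itself.
Serial: yes — every world has a successor (e.g. w1 S w4).
Symmetric: no — w1 S w4 but not w4 S w1.
Euclidean: no — w1 S w4 and w1 S w5, but not w4 S w5.
Only serial holds.

serial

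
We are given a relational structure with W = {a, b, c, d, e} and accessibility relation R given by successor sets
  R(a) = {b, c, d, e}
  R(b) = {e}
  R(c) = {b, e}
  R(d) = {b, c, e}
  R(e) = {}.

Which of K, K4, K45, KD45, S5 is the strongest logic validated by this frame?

K4

Transitive (axiom 4): yes — every two-step R-path is closed by a direct edge.
Euclidean (axiom 5): no — a R b and a R c, but not b R c.
Serial (axiom D): no — e has no R-successor.
Reflexive (axiom T): no — a is not related to itself.
So F validates K, K4; K45 would additionally require R to be Euclidean. The strongest is K4.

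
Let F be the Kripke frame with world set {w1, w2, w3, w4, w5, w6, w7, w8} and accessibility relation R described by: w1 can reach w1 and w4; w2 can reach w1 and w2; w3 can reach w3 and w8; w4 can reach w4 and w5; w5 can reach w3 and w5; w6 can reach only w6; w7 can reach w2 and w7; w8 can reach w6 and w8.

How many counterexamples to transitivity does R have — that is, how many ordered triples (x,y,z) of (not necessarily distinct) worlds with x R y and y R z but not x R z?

6

Enumerating: (w1,w4,w5), (w2,w1,w4), (w3,w8,w6), (w4,w5,w3), (w5,w3,w8), (w7,w2,w1).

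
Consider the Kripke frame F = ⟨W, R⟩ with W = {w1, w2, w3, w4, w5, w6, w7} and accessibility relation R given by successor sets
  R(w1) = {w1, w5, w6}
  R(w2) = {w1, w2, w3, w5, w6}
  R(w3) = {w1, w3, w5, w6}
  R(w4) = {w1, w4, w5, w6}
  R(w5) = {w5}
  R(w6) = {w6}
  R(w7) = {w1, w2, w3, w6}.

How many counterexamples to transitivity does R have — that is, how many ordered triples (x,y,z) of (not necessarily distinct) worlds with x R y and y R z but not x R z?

3

Enumerating: (w7,w1,w5), (w7,w2,w5), (w7,w3,w5).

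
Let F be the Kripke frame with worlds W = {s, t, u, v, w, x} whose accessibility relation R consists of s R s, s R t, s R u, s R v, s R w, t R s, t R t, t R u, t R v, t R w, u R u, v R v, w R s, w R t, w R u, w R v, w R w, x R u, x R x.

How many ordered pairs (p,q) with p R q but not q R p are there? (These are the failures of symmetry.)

7

Enumerating: (s,u), (s,v), (t,u), (t,v), (w,u), (w,v), (x,u).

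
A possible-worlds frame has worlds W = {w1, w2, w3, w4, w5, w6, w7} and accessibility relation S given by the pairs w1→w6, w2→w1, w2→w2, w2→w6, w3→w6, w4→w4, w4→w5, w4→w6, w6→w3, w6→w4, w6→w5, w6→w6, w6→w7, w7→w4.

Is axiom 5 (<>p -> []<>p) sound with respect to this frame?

No

By correspondence theory, 5 is valid on a frame iff S is Euclidean.
Euclidean: no — w2 S w6 and w2 S w1, but not w6 S w1.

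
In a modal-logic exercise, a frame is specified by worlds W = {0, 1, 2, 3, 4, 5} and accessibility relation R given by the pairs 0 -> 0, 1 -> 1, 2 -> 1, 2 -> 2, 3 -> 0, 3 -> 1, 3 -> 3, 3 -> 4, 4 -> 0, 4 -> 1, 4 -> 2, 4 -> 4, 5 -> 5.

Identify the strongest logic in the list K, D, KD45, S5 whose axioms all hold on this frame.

Serial (axiom D): yes — every world has a successor (e.g. 0 R 0).
Euclidean (axiom 5): no — 3 R 0 and 3 R 1, but not 0 R 1.
Transitive (axiom 4): no — 3 R 4 and 4 R 2, but not 3 R 2.
Reflexive (axiom T): yes — every world is R-related to itself.
So F validates K, D; KD45 would additionally require R to be Euclidean and transitive. The strongest is D.

D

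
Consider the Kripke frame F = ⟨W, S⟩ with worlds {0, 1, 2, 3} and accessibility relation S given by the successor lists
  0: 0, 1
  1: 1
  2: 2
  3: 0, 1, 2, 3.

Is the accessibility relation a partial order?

Reflexive: yes — every world is S-related to itself.
Transitive: yes — every two-step S-path is closed by a direct edge.
Antisymmetric: yes — no distinct pair is related both ways.
So S is a partial order.

Yes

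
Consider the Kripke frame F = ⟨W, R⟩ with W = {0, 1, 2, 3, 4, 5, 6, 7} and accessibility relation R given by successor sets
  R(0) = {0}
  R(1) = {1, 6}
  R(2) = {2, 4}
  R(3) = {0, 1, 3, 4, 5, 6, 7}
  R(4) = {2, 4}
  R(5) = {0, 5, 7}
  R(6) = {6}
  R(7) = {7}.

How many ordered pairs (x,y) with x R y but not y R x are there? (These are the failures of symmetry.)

Enumerating: (1,6), (3,0), (3,1), (3,4), (3,5), (3,6), (3,7), (5,0), (5,7).

9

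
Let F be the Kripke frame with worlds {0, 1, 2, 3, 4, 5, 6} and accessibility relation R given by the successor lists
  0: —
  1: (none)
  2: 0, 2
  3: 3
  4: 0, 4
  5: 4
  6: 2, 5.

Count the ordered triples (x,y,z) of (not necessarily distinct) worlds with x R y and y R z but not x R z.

Enumerating: (5,4,0), (6,2,0), (6,5,4).

3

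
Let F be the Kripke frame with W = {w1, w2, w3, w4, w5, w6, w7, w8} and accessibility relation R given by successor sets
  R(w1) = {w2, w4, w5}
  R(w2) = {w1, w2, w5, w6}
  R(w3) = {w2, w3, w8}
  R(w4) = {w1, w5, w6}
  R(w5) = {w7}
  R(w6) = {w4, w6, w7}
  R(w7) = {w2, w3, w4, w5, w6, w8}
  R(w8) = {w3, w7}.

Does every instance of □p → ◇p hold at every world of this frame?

Axiom D corresponds to the accessibility relation being serial.
Serial: yes — every world has a successor (e.g. w1 R w2).

Yes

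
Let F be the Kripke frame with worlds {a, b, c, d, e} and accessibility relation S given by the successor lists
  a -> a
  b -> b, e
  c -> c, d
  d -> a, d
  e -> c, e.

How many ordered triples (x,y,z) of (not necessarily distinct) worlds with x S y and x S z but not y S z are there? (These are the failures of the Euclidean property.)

4

Enumerating: (b,e,b), (c,d,c), (d,a,d), (e,c,e).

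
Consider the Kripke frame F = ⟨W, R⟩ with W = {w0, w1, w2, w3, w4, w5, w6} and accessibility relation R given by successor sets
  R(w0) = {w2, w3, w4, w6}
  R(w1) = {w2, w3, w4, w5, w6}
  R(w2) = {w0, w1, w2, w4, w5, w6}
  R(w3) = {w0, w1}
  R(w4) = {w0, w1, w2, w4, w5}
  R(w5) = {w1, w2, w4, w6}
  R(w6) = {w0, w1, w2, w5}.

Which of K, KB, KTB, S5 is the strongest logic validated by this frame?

Symmetric (axiom B): yes — every pair in R has its reverse in R.
Reflexive (axiom T): no — w0 is not related to itself.
Euclidean (axiom 5): no — w0 R w2 and w0 R w3, but not w2 R w3.
So F validates K, KB; KTB would additionally require R to be reflexive. The strongest is KB.

KB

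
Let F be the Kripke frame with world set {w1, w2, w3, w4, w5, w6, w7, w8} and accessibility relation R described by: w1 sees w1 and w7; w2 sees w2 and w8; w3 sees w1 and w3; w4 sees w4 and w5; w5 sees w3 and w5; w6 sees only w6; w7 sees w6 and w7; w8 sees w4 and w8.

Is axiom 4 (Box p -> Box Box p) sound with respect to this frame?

By correspondence theory, 4 is valid on a frame iff R is transitive.
Transitive: no — w1 R w7 and w7 R w6, but not w1 R w6.

No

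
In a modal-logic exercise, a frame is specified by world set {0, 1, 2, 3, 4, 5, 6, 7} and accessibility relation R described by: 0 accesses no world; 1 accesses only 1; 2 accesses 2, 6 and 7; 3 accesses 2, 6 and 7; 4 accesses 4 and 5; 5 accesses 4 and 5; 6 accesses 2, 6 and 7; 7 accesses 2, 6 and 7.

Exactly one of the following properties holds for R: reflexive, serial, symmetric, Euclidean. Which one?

Euclidean

Reflexive: no — 0 is not related to itself.
Serial: no — 0 has no R-successor.
Symmetric: no — 3 R 2 but not 2 R 3.
Euclidean: yes — any two successors of a common world are R-related.
Only Euclidean holds.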